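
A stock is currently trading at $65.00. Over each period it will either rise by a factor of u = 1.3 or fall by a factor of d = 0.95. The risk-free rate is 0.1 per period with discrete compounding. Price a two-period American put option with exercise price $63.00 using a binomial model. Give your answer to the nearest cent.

$1.17

Risk-neutral probability p = (1 + 0.1 − 0.95)/(1.3 − 0.95) = 0.1500/0.3500 = 0.4286
Terminal stock prices: S_uu = 109.9, S_ud = 80.27, S_dd = 58.66
Terminal payoffs (K − S): max(-46.85, 0) = 0, max(-17.27, 0) = 0, max(4.337, 0) = 4.337
Node u (S = 84.5): continuation = 1/1.1·[0.4286·0.0000 + 0.5714·0.0000] = 0.0000; exercise value = 0.0000 ≤ continuation, so V_u = 0.0000
Node d (S = 61.75): continuation = 1/1.1·[0.4286·0.0000 + 0.5714·4.3375] = 2.2532; exercise value = 1.2500 ≤ continuation, so V_d = 2.2532
Node 0 (S = 65): continuation = 1/1.1·[0.4286·0.0000 + 0.5714·2.2532] = 1.1705; exercise value = 0.0000 ≤ continuation, so V_0 = 1.1705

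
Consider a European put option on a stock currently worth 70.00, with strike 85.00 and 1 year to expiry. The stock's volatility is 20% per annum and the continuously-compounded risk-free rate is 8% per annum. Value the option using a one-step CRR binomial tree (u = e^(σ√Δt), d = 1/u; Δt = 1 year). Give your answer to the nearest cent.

8.77

CRR parameters: u = e^(σ√Δt) = e^(0.2·√1) = 1.2214, d = 1/u = 0.8187
Per-period rate: rΔt = 0.08·1 = 0.08, so R = e^0.08 = 1.0833
Risk-neutral probability p = (e^0.08 − 0.8187)/(1.2214 − 0.8187) = 0.2646/0.4027 = 0.6570
Terminal stock prices: S_u = 85.5, S_d = 57.31
Terminal payoffs (K − S): max(-0.4982, 0) = 0, max(27.69, 0) = 27.69
Node 0 (S = 70): V_0 = e^(−0.08)·[0.6570·0.0000 + 0.3430·27.6888] = 8.7670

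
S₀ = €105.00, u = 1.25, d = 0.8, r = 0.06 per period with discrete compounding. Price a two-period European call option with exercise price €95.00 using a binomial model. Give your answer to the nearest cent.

€24.86

Risk-neutral probability p = (1 + 0.06 − 0.8)/(1.25 − 0.8) = 0.2600/0.4500 = 0.5778
Terminal stock prices: S_uu = 164.1, S_ud = 105, S_dd = 67.2
Terminal payoffs (S − K): max(69.06, 0) = 69.06, max(10, 0) = 10, max(-27.8, 0) = 0
Node u (S = 131.2): V_u = 1/1.06·[0.5778·69.0625 + 0.4222·10.0000] = 41.6274
Node d (S = 84): V_d = 1/1.06·[0.5778·10.0000 + 0.4222·0.0000] = 5.4507
Node 0 (S = 105): V_0 = 1/1.06·[0.5778·41.6274 + 0.4222·5.4507] = 24.8611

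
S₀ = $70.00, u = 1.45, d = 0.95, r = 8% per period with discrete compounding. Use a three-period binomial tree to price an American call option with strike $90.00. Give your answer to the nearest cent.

$8.20

Risk-neutral probability p = (1 + 0.08 − 0.95)/(1.45 − 0.95) = 0.1300/0.5000 = 0.2600
Terminal stock prices: S_uuu = 213.4, S_uud = 139.8, S_udd = 91.6, S_ddd = 60.02
Terminal payoffs (S − K): max(123.4, 0) = 123.4, max(49.82, 0) = 49.82, max(1.604, 0) = 1.604, max(-29.98, 0) = 0
Node uu (S = 147.2): continuation = 1/1.08·[0.2600·123.4038 + 0.7400·49.8162] = 63.8417; exercise value = 57.1750 ≤ continuation, so V_uu = 63.8417
Node ud (S = 96.42): continuation = 1/1.08·[0.2600·49.8162 + 0.7400·1.6037] = 13.0917; exercise value = 6.4250 ≤ continuation, so V_ud = 13.0917
Node dd (S = 63.17): continuation = 1/1.08·[0.2600·1.6037 + 0.7400·0.0000] = 0.3861; exercise value = 0.0000 ≤ continuation, so V_dd = 0.3861
Node u (S = 101.5): continuation = 1/1.08·[0.2600·63.8417 + 0.7400·13.0917] = 24.3395; exercise value = 11.5000 ≤ continuation, so V_u = 24.3395
Node d (S = 66.5): continuation = 1/1.08·[0.2600·13.0917 + 0.7400·0.3861] = 3.4162; exercise value = 0.0000 ≤ continuation, so V_d = 3.4162
Node 0 (S = 70): continuation = 1/1.08·[0.2600·24.3395 + 0.7400·3.4162] = 8.2003; exercise value = 0.0000 ≤ continuation, so V_0 = 8.2003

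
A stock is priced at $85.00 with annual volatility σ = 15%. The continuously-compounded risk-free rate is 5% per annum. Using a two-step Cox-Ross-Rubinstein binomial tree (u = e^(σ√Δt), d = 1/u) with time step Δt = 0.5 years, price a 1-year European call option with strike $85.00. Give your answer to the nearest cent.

CRR parameters: u = e^(σ√Δt) = e^(0.15·√0.5) = 1.1119, d = 1/u = 0.8994
Per-period rate: rΔt = 0.05·0.5 = 0.025, so R = e^0.025 = 1.0253
Risk-neutral probability p = (e^0.025 − 0.8994)/(1.1119 − 0.8994) = 0.1259/0.2125 = 0.5926
Terminal stock prices: S_uu = 105.1, S_ud = 85, S_dd = 68.75
Terminal payoffs (S − K): max(20.09, 0) = 20.09, max(0, 0) = 0, max(-16.25, 0) = 0
Node u (S = 94.51): V_u = e^(−0.025)·[0.5926·20.0864 + 0.4074·0.0000] = 11.6098
Node d (S = 76.45): V_d = e^(−0.025)·[0.5926·0.0000 + 0.4074·0.0000] = 0.0000
Node 0 (S = 85): V_0 = e^(−0.025)·[0.5926·11.6098 + 0.4074·0.0000] = 6.7103

$6.71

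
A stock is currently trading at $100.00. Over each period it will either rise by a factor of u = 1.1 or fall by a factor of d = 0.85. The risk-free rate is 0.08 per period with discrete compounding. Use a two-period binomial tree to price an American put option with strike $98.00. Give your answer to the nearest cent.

$1.25

Risk-neutral probability p = (1 + 0.08 − 0.85)/(1.1 − 0.85) = 0.2300/0.2500 = 0.9200
Terminal stock prices: S_uu = 121, S_ud = 93.5, S_dd = 72.25
Terminal payoffs (K − S): max(-23, 0) = 0, max(4.5, 0) = 4.5, max(25.75, 0) = 25.75
Node u (S = 110): continuation = 1/1.08·[0.9200·0.0000 + 0.0800·4.5000] = 0.3333; exercise value = 0.0000 ≤ continuation, so V_u = 0.3333
Node d (S = 85): continuation = 1/1.08·[0.9200·4.5000 + 0.0800·25.7500] = 5.7407; exercise value = 13.0000 > continuation, so V_d = 13.0000 (exercise)
Node 0 (S = 100): continuation = 1/1.08·[0.9200·0.3333 + 0.0800·13.0000] = 1.2469; exercise value = 0.0000 ≤ continuation, so V_0 = 1.2469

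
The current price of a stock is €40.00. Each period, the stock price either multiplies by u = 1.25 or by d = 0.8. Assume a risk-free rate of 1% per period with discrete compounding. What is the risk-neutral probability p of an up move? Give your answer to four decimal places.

Risk-neutral probability p = (1 + 0.01 − 0.8)/(1.25 − 0.8) = 0.2100/0.4500 = 0.4667

p = 0.4667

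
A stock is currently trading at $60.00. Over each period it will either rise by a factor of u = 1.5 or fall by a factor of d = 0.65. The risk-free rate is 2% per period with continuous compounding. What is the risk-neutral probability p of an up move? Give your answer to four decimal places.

Risk-neutral probability p = (e^0.02 − 0.65)/(1.5 − 0.65) = 0.3702/0.8500 = 0.4355

p = 0.4355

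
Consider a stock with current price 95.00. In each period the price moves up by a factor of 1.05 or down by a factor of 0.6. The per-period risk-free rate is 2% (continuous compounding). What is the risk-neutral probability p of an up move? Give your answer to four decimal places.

p = 0.9338

Risk-neutral probability p = (e^0.02 − 0.6)/(1.05 − 0.6) = 0.4202/0.4500 = 0.9338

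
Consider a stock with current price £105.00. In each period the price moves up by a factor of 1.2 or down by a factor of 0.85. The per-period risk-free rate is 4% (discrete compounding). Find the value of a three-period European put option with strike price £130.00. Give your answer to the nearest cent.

£17.89

Risk-neutral probability p = (1 + 0.04 − 0.85)/(1.2 − 0.85) = 0.1900/0.3500 = 0.5429
Terminal stock prices: S_uuu = 181.4, S_uud = 128.5, S_udd = 91.03, S_ddd = 64.48
Terminal payoffs (K − S): max(-51.44, 0) = 0, max(1.48, 0) = 1.48, max(38.97, 0) = 38.97, max(65.52, 0) = 65.52
Node uu (S = 151.2): V_uu = 1/1.04·[0.5429·0.0000 + 0.4571·1.4800] = 0.6505
Node ud (S = 107.1): V_ud = 1/1.04·[0.5429·1.4800 + 0.4571·38.9650] = 17.9000
Node dd (S = 75.86): V_dd = 1/1.04·[0.5429·38.9650 + 0.4571·65.5169] = 49.1375
Node u (S = 126): V_u = 1/1.04·[0.5429·0.6505 + 0.4571·17.9000] = 8.2077
Node d (S = 89.25): V_d = 1/1.04·[0.5429·17.9000 + 0.4571·49.1375] = 30.9423
Node 0 (S = 105): V_0 = 1/1.04·[0.5429·8.2077 + 0.4571·30.9423] = 17.8853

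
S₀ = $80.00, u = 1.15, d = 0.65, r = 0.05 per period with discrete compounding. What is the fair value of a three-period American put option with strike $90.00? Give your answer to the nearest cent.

Risk-neutral probability p = (1 + 0.05 − 0.65)/(1.15 − 0.65) = 0.4000/0.5000 = 0.8000
Terminal stock prices: S_uuu = 121.7, S_uud = 68.77, S_udd = 38.87, S_ddd = 21.97
Terminal payoffs (K − S): max(-31.67, 0) = 0, max(21.23, 0) = 21.23, max(51.13, 0) = 51.13, max(68.03, 0) = 68.03
Node uu (S = 105.8): continuation = 1/1.05·[0.8000·0.0000 + 0.2000·21.2300] = 4.0438; exercise value = 0.0000 ≤ continuation, so V_uu = 4.0438
Node ud (S = 59.8): continuation = 1/1.05·[0.8000·21.2300 + 0.2000·51.1300] = 25.9143; exercise value = 30.2000 > continuation, so V_ud = 30.2000 (exercise)
Node dd (S = 33.8): continuation = 1/1.05·[0.8000·51.1300 + 0.2000·68.0300] = 51.9143; exercise value = 56.2000 > continuation, so V_dd = 56.2000 (exercise)
Node u (S = 92): continuation = 1/1.05·[0.8000·4.0438 + 0.2000·30.2000] = 8.8334; exercise value = 0.0000 ≤ continuation, so V_u = 8.8334
Node d (S = 52): continuation = 1/1.05·[0.8000·30.2000 + 0.2000·56.2000] = 33.7143; exercise value = 38.0000 > continuation, so V_d = 38.0000 (exercise)
Node 0 (S = 80): continuation = 1/1.05·[0.8000·8.8334 + 0.2000·38.0000] = 13.9683; exercise value = 10.0000 ≤ continuation, so V_0 = 13.9683

$13.97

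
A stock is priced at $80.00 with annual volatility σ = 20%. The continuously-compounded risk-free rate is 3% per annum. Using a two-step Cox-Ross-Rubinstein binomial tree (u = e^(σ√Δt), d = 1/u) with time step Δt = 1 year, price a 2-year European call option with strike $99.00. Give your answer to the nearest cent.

$5.30

CRR parameters: u = e^(σ√Δt) = e^(0.2·√1) = 1.2214, d = 1/u = 0.8187
Per-period rate: rΔt = 0.03·1 = 0.03, so R = e^0.03 = 1.0305
Risk-neutral probability p = (e^0.03 − 0.8187)/(1.2214 − 0.8187) = 0.2117/0.4027 = 0.5258
Terminal stock prices: S_uu = 119.3, S_ud = 80, S_dd = 53.63
Terminal payoffs (S − K): max(20.35, 0) = 20.35, max(-19, 0) = 0, max(-45.37, 0) = 0
Node u (S = 97.71): V_u = e^(−0.03)·[0.5258·20.3460 + 0.4742·0.0000] = 10.3817
Node d (S = 65.5): V_d = e^(−0.03)·[0.5258·0.0000 + 0.4742·0.0000] = 0.0000
Node 0 (S = 80): V_0 = e^(−0.03)·[0.5258·10.3817 + 0.4742·0.0000] = 5.2973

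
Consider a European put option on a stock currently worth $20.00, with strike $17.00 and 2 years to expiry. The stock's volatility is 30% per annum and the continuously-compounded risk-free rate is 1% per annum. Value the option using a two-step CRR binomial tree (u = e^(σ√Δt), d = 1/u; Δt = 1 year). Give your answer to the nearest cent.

$1.84

CRR parameters: u = e^(σ√Δt) = e^(0.3·√1) = 1.3499, d = 1/u = 0.7408
Per-period rate: rΔt = 0.01·1 = 0.01, so R = e^0.01 = 1.0101
Risk-neutral probability p = (e^0.01 − 0.7408)/(1.3499 − 0.7408) = 0.2692/0.6090 = 0.4421
Terminal stock prices: S_uu = 36.44, S_ud = 20, S_dd = 10.98
Terminal payoffs (K − S): max(-19.44, 0) = 0, max(-3, 0) = 0, max(6.024, 0) = 6.024
Node u (S = 27): V_u = e^(−0.01)·[0.4421·0.0000 + 0.5579·0.0000] = 0.0000
Node d (S = 14.82): V_d = e^(−0.01)·[0.4421·0.0000 + 0.5579·6.0238] = 3.3275
Node 0 (S = 20): V_0 = e^(−0.01)·[0.4421·0.0000 + 0.5579·3.3275] = 1.8381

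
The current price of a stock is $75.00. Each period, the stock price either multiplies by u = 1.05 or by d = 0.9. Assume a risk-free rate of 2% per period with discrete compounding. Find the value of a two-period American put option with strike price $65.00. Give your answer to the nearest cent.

Risk-neutral probability p = (1 + 0.02 − 0.9)/(1.05 − 0.9) = 0.1200/0.1500 = 0.8000
Terminal stock prices: S_uu = 82.69, S_ud = 70.88, S_dd = 60.75
Terminal payoffs (K − S): max(-17.69, 0) = 0, max(-5.875, 0) = 0, max(4.25, 0) = 4.25
Node u (S = 78.75): continuation = 1/1.02·[0.8000·0.0000 + 0.2000·0.0000] = 0.0000; exercise value = 0.0000 ≤ continuation, so V_u = 0.0000
Node d (S = 67.5): continuation = 1/1.02·[0.8000·0.0000 + 0.2000·4.2500] = 0.8333; exercise value = 0.0000 ≤ continuation, so V_d = 0.8333
Node 0 (S = 75): continuation = 1/1.02·[0.8000·0.0000 + 0.2000·0.8333] = 0.1634; exercise value = 0.0000 ≤ continuation, so V_0 = 0.1634

$0.16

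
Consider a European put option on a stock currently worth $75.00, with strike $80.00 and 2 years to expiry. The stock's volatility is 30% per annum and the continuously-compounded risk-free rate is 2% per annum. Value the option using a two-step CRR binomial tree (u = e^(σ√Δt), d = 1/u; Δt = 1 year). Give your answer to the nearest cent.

$13.32

CRR parameters: u = e^(σ√Δt) = e^(0.3·√1) = 1.3499, d = 1/u = 0.7408
Per-period rate: rΔt = 0.02·1 = 0.02, so R = e^0.02 = 1.0202
Risk-neutral probability p = (e^0.02 − 0.7408)/(1.3499 − 0.7408) = 0.2794/0.6090 = 0.4587
Terminal stock prices: S_uu = 136.7, S_ud = 75, S_dd = 41.16
Terminal payoffs (K − S): max(-56.66, 0) = 0, max(5, 0) = 5, max(38.84, 0) = 38.84
Node u (S = 101.2): V_u = e^(−0.02)·[0.4587·0.0000 + 0.5413·5.0000] = 2.6528
Node d (S = 55.56): V_d = e^(−0.02)·[0.4587·5.0000 + 0.5413·38.8391] = 22.8545
Node 0 (S = 75): V_0 = e^(−0.02)·[0.4587·2.6528 + 0.5413·22.8545] = 13.3184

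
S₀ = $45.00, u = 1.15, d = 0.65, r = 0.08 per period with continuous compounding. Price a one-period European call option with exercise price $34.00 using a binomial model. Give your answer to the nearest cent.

$14.20

Risk-neutral probability p = (e^0.08 − 0.65)/(1.15 − 0.65) = 0.4333/0.5000 = 0.8666
Terminal stock prices: S_u = 51.75, S_d = 29.25
Terminal payoffs (S − K): max(17.75, 0) = 17.75, max(-4.75, 0) = 0
Node 0 (S = 45): V_0 = e^(−0.08)·[0.8666·17.7500 + 0.1334·0.0000] = 14.1991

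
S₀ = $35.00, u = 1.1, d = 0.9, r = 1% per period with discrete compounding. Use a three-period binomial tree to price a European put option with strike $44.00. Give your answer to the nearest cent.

$8.12

Risk-neutral probability p = (1 + 0.01 − 0.9)/(1.1 − 0.9) = 0.1100/0.2000 = 0.5500
Terminal stock prices: S_uuu = 46.59, S_uud = 38.12, S_udd = 31.19, S_ddd = 25.52
Terminal payoffs (K − S): max(-2.585, 0) = 0, max(5.885, 0) = 5.885, max(12.81, 0) = 12.81, max(18.48, 0) = 18.48
Node uu (S = 42.35): V_uu = 1/1.01·[0.5500·0.0000 + 0.4500·5.8850] = 2.6220
Node ud (S = 34.65): V_ud = 1/1.01·[0.5500·5.8850 + 0.4500·12.8150] = 8.9144
Node dd (S = 28.35): V_dd = 1/1.01·[0.5500·12.8150 + 0.4500·18.4850] = 15.2144
Node u (S = 38.5): V_u = 1/1.01·[0.5500·2.6220 + 0.4500·8.9144] = 5.3996
Node d (S = 31.5): V_d = 1/1.01·[0.5500·8.9144 + 0.4500·15.2144] = 11.6330
Node 0 (S = 35): V_0 = 1/1.01·[0.5500·5.3996 + 0.4500·11.6330] = 8.1234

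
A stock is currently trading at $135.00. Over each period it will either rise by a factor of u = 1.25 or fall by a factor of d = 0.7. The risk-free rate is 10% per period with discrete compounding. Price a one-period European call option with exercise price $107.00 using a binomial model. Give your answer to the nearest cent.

Risk-neutral probability p = (1 + 0.1 − 0.7)/(1.25 − 0.7) = 0.4000/0.5500 = 0.7273
Terminal stock prices: S_u = 168.8, S_d = 94.5
Terminal payoffs (S − K): max(61.75, 0) = 61.75, max(-12.5, 0) = 0
Node 0 (S = 135): V_0 = 1/1.1·[0.7273·61.7500 + 0.2727·0.0000] = 40.8264

$40.83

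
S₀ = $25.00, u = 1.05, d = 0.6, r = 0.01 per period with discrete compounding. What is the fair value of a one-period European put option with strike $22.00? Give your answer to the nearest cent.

Risk-neutral probability p = (1 + 0.01 − 0.6)/(1.05 − 0.6) = 0.4100/0.4500 = 0.9111
Terminal stock prices: S_u = 26.25, S_d = 15
Terminal payoffs (K − S): max(-4.25, 0) = 0, max(7, 0) = 7
Node 0 (S = 25): V_0 = 1/1.01·[0.9111·0.0000 + 0.0889·7.0000] = 0.6161

$0.62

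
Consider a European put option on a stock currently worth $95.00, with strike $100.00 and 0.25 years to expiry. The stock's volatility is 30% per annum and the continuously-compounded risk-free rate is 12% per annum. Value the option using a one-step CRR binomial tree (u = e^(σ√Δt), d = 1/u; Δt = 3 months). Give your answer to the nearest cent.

$7.72

CRR parameters: u = e^(σ√Δt) = e^(0.3·√0.25) = 1.1618, d = 1/u = 0.8607
Per-period rate: rΔt = 0.12·0.25 = 0.03, so R = e^0.03 = 1.0305
Risk-neutral probability p = (e^0.03 − 0.8607)/(1.1618 − 0.8607) = 0.1697/0.3011 = 0.5637
Terminal stock prices: S_u = 110.4, S_d = 81.77
Terminal payoffs (K − S): max(-10.37, 0) = 0, max(18.23, 0) = 18.23
Node 0 (S = 95): V_0 = e^(−0.03)·[0.5637·0.0000 + 0.4363·18.2327] = 7.7197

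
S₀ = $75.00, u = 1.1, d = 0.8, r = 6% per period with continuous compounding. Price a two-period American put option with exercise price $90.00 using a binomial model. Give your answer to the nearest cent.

Risk-neutral probability p = (e^0.06 − 0.8)/(1.1 − 0.8) = 0.2618/0.3000 = 0.8728
Terminal stock prices: S_uu = 90.75, S_ud = 66, S_dd = 48
Terminal payoffs (K − S): max(-0.75, 0) = 0, max(24, 0) = 24, max(42, 0) = 42
Node u (S = 82.5): continuation = e^(−0.06)·[0.8728·0.0000 + 0.1272·24.0000] = 2.8753; exercise value = 7.5000 > continuation, so V_u = 7.5000 (exercise)
Node d (S = 60): continuation = e^(−0.06)·[0.8728·24.0000 + 0.1272·42.0000] = 24.7588; exercise value = 30.0000 > continuation, so V_d = 30.0000 (exercise)
Node 0 (S = 75): continuation = e^(−0.06)·[0.8728·7.5000 + 0.1272·30.0000] = 9.7588; exercise value = 15.0000 > continuation, so V_0 = 15.0000 (exercise)

$15.00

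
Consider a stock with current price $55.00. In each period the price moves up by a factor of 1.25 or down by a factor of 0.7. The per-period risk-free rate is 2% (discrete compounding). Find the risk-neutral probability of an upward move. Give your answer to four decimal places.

Risk-neutral probability p = (1 + 0.02 − 0.7)/(1.25 − 0.7) = 0.3200/0.5500 = 0.5818

p = 0.5818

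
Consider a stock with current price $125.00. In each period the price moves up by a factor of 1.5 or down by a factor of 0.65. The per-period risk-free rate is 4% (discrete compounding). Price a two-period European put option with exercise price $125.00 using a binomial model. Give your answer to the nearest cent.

$20.98

Risk-neutral probability p = (1 + 0.04 − 0.65)/(1.5 − 0.65) = 0.3900/0.8500 = 0.4588
Terminal stock prices: S_uu = 281.2, S_ud = 121.9, S_dd = 52.81
Terminal payoffs (K − S): max(-156.2, 0) = 0, max(3.125, 0) = 3.125, max(72.19, 0) = 72.19
Node u (S = 187.5): V_u = 1/1.04·[0.4588·0.0000 + 0.5412·3.1250] = 1.6261
Node d (S = 81.25): V_d = 1/1.04·[0.4588·3.1250 + 0.5412·72.1875] = 38.9423
Node 0 (S = 125): V_0 = 1/1.04·[0.4588·1.6261 + 0.5412·38.9423] = 20.9815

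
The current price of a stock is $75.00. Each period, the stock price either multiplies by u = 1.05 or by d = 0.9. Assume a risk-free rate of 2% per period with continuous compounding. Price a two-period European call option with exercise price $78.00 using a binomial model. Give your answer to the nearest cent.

Risk-neutral probability p = (e^0.02 − 0.9)/(1.05 − 0.9) = 0.1202/0.1500 = 0.8013
Terminal stock prices: S_uu = 82.69, S_ud = 70.88, S_dd = 60.75
Terminal payoffs (S − K): max(4.688, 0) = 4.688, max(-7.125, 0) = 0, max(-17.25, 0) = 0
Node u (S = 78.75): V_u = e^(−0.02)·[0.8013·4.6875 + 0.1987·0.0000] = 3.6819
Node d (S = 67.5): V_d = e^(−0.02)·[0.8013·0.0000 + 0.1987·0.0000] = 0.0000
Node 0 (S = 75): V_0 = e^(−0.02)·[0.8013·3.6819 + 0.1987·0.0000] = 2.8920

$2.89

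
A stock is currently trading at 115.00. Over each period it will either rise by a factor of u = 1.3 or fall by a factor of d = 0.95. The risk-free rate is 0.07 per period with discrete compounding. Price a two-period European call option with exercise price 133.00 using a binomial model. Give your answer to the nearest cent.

Risk-neutral probability p = (1 + 0.07 − 0.95)/(1.3 − 0.95) = 0.1200/0.3500 = 0.3429
Terminal stock prices: S_uu = 194.4, S_ud = 142, S_dd = 103.8
Terminal payoffs (S − K): max(61.35, 0) = 61.35, max(9.025, 0) = 9.025, max(-29.21, 0) = 0
Node u (S = 149.5): V_u = 1/1.07·[0.3429·61.3500 + 0.6571·9.0250] = 25.2009
Node d (S = 109.2): V_d = 1/1.07·[0.3429·9.0250 + 0.6571·0.0000] = 2.8919
Node 0 (S = 115): V_0 = 1/1.07·[0.3429·25.2009 + 0.6571·2.8919] = 9.8511

9.85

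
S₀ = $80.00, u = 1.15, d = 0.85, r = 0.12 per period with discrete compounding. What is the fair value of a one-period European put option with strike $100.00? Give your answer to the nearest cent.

Risk-neutral probability p = (1 + 0.12 − 0.85)/(1.15 − 0.85) = 0.2700/0.3000 = 0.9000
Terminal stock prices: S_u = 92, S_d = 68
Terminal payoffs (K − S): max(8, 0) = 8, max(32, 0) = 32
Node 0 (S = 80): V_0 = 1/1.12·[0.9000·8.0000 + 0.1000·32.0000] = 9.2857

$9.29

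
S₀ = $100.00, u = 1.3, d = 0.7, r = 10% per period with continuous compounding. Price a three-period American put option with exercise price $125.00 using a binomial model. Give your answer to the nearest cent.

Risk-neutral probability p = (e^0.1 − 0.7)/(1.3 − 0.7) = 0.4052/0.6000 = 0.6753
Terminal stock prices: S_uuu = 219.7, S_uud = 118.3, S_udd = 63.7, S_ddd = 34.3
Terminal payoffs (K − S): max(-94.7, 0) = 0, max(6.7, 0) = 6.7, max(61.3, 0) = 61.3, max(90.7, 0) = 90.7
Node uu (S = 169): continuation = e^(−0.1)·[0.6753·0.0000 + 0.3247·6.7000] = 1.9686; exercise value = 0.0000 ≤ continuation, so V_uu = 1.9686
Node ud (S = 91): continuation = e^(−0.1)·[0.6753·6.7000 + 0.3247·61.3000] = 22.1047; exercise value = 34.0000 > continuation, so V_ud = 34.0000 (exercise)
Node dd (S = 49): continuation = e^(−0.1)·[0.6753·61.3000 + 0.3247·90.7000] = 64.1047; exercise value = 76.0000 > continuation, so V_dd = 76.0000 (exercise)
Node u (S = 130): continuation = e^(−0.1)·[0.6753·1.9686 + 0.3247·34.0000] = 11.1925; exercise value = 0.0000 ≤ continuation, so V_u = 11.1925
Node d (S = 70): continuation = e^(−0.1)·[0.6753·34.0000 + 0.3247·76.0000] = 43.1047; exercise value = 55.0000 > continuation, so V_d = 55.0000 (exercise)
Node 0 (S = 100): continuation = e^(−0.1)·[0.6753·11.1925 + 0.3247·55.0000] = 22.9987; exercise value = 25.0000 > continuation, so V_0 = 25.0000 (exercise)

$25.00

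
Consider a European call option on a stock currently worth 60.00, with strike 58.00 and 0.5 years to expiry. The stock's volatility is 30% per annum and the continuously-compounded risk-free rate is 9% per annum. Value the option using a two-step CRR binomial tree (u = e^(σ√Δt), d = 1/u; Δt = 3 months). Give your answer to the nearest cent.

CRR parameters: u = e^(σ√Δt) = e^(0.3·√0.25) = 1.1618, d = 1/u = 0.8607
Per-period rate: rΔt = 0.09·0.25 = 0.0225, so R = e^0.0225 = 1.0228
Risk-neutral probability p = (e^0.0225 − 0.8607)/(1.1618 − 0.8607) = 0.1620/0.3011 = 0.5381
Terminal stock prices: S_uu = 80.99, S_ud = 60, S_dd = 44.45
Terminal payoffs (S − K): max(22.99, 0) = 22.99, max(2, 0) = 2, max(-13.55, 0) = 0
Node u (S = 69.71): V_u = e^(−0.0225)·[0.5381·22.9915 + 0.4619·2.0000] = 13.0005
Node d (S = 51.64): V_d = e^(−0.0225)·[0.5381·2.0000 + 0.4619·0.0000] = 1.0523
Node 0 (S = 60): V_0 = e^(−0.0225)·[0.5381·13.0005 + 0.4619·1.0523] = 7.3156

7.32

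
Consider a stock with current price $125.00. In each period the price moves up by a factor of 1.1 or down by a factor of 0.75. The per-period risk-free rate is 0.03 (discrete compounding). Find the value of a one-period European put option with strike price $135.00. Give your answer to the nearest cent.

$8.01

Risk-neutral probability p = (1 + 0.03 − 0.75)/(1.1 − 0.75) = 0.2800/0.3500 = 0.8000
Terminal stock prices: S_u = 137.5, S_d = 93.75
Terminal payoffs (K − S): max(-2.5, 0) = 0, max(41.25, 0) = 41.25
Node 0 (S = 125): V_0 = 1/1.03·[0.8000·0.0000 + 0.2000·41.2500] = 8.0097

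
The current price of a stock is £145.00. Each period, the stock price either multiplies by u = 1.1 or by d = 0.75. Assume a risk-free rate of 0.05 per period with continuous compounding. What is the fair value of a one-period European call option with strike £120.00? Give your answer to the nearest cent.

Risk-neutral probability p = (e^0.05 − 0.75)/(1.1 − 0.75) = 0.3013/0.3500 = 0.8608
Terminal stock prices: S_u = 159.5, S_d = 108.8
Terminal payoffs (S − K): max(39.5, 0) = 39.5, max(-11.25, 0) = 0
Node 0 (S = 145): V_0 = e^(−0.05)·[0.8608·39.5000 + 0.1392·0.0000] = 32.3424

£32.34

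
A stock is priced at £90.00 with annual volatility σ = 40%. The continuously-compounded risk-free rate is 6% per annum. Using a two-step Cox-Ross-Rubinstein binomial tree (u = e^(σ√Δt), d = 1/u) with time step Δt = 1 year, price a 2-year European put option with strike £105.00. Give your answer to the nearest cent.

CRR parameters: u = e^(σ√Δt) = e^(0.4·√1) = 1.4918, d = 1/u = 0.6703
Per-period rate: rΔt = 0.06·1 = 0.06, so R = e^0.06 = 1.0618
Risk-neutral probability p = (e^0.06 − 0.6703)/(1.4918 − 0.6703) = 0.3915/0.8215 = 0.4766
Terminal stock prices: S_uu = 200.3, S_ud = 90, S_dd = 40.44
Terminal payoffs (K − S): max(-95.3, 0) = 0, max(15, 0) = 15, max(64.56, 0) = 64.56
Node u (S = 134.3): V_u = e^(−0.06)·[0.4766·0.0000 + 0.5234·15.0000] = 7.3940
Node d (S = 60.33): V_d = e^(−0.06)·[0.4766·15.0000 + 0.5234·64.5604] = 38.5565
Node 0 (S = 90): V_0 = e^(−0.06)·[0.4766·7.3940 + 0.5234·38.5565] = 22.3245

£22.32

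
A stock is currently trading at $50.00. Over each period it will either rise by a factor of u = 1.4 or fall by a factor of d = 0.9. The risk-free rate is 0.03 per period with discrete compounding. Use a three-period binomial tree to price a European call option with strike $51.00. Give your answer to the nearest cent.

Risk-neutral probability p = (1 + 0.03 − 0.9)/(1.4 − 0.9) = 0.1300/0.5000 = 0.2600
Terminal stock prices: S_uuu = 137.2, S_uud = 88.2, S_udd = 56.7, S_ddd = 36.45
Terminal payoffs (S − K): max(86.2, 0) = 86.2, max(37.2, 0) = 37.2, max(5.7, 0) = 5.7, max(-14.55, 0) = 0
Node uu (S = 98): V_uu = 1/1.03·[0.2600·86.2000 + 0.7400·37.2000] = 48.4854
Node ud (S = 63): V_ud = 1/1.03·[0.2600·37.2000 + 0.7400·5.7000] = 13.4854
Node dd (S = 40.5): V_dd = 1/1.03·[0.2600·5.7000 + 0.7400·0.0000] = 1.4388
Node u (S = 70): V_u = 1/1.03·[0.2600·48.4854 + 0.7400·13.4854] = 21.9276
Node d (S = 45): V_d = 1/1.03·[0.2600·13.4854 + 0.7400·1.4388] = 4.4378
Node 0 (S = 50): V_0 = 1/1.03·[0.2600·21.9276 + 0.7400·4.4378] = 8.7235

$8.72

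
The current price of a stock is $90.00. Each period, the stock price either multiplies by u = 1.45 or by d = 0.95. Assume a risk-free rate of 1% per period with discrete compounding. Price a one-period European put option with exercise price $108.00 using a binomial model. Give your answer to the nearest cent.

$19.60

Risk-neutral probability p = (1 + 0.01 − 0.95)/(1.45 − 0.95) = 0.0600/0.5000 = 0.1200
Terminal stock prices: S_u = 130.5, S_d = 85.5
Terminal payoffs (K − S): max(-22.5, 0) = 0, max(22.5, 0) = 22.5
Node 0 (S = 90): V_0 = 1/1.01·[0.1200·0.0000 + 0.8800·22.5000] = 19.6040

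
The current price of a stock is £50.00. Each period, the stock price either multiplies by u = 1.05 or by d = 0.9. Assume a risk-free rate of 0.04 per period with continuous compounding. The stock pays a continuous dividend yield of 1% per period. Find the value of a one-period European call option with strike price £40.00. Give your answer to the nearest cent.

Per-period risk-free factor R = e^0.04 = 1.0408; dividend-adjusted growth = e^(0.04−0.01) = 1.0305.
Risk-neutral probability p = (1.0305 − 0.9)/(1.05 − 0.9) = 0.1305/0.1500 = 0.8697
Terminal stock prices: S_u = 52.5, S_d = 45
Terminal payoffs (S − K): max(12.5, 0) = 12.5, max(5, 0) = 5
Node 0 (S = 50): V_0 = e^(−0.04)·[0.8697·12.5000 + 0.1303·5.0000] = 11.0709

£11.07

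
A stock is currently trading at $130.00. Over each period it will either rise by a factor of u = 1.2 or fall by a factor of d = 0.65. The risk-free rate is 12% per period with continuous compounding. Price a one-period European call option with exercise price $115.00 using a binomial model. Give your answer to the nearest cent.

$31.57

Risk-neutral probability p = (e^0.12 − 0.65)/(1.2 − 0.65) = 0.4775/0.5500 = 0.8682
Terminal stock prices: S_u = 156, S_d = 84.5
Terminal payoffs (S − K): max(41, 0) = 41, max(-30.5, 0) = 0
Node 0 (S = 130): V_0 = e^(−0.12)·[0.8682·41.0000 + 0.1318·0.0000] = 31.5701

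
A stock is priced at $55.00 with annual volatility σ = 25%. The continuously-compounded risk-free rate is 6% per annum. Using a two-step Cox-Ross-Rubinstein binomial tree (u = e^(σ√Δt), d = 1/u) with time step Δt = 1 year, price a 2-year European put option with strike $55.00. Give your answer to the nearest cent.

$3.71

CRR parameters: u = e^(σ√Δt) = e^(0.25·√1) = 1.2840, d = 1/u = 0.7788
Per-period rate: rΔt = 0.06·1 = 0.06, so R = e^0.06 = 1.0618
Risk-neutral probability p = (e^0.06 − 0.7788)/(1.2840 − 0.7788) = 0.2830/0.5052 = 0.5602
Terminal stock prices: S_uu = 90.68, S_ud = 55, S_dd = 33.36
Terminal payoffs (K − S): max(-35.68, 0) = 0, max(0, 0) = 0, max(21.64, 0) = 21.64
Node u (S = 70.62): V_u = e^(−0.06)·[0.5602·0.0000 + 0.4398·0.0000] = 0.0000
Node d (S = 42.83): V_d = e^(−0.06)·[0.5602·0.0000 + 0.4398·21.6408] = 8.9630
Node 0 (S = 55): V_0 = e^(−0.06)·[0.5602·0.0000 + 0.4398·8.9630] = 3.7122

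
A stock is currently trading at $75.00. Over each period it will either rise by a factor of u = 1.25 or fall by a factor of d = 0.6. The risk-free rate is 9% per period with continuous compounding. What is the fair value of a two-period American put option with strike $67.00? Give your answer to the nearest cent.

$6.46

Risk-neutral probability p = (e^0.09 − 0.6)/(1.25 − 0.6) = 0.4942/0.6500 = 0.7603
Terminal stock prices: S_uu = 117.2, S_ud = 56.25, S_dd = 27
Terminal payoffs (K − S): max(-50.19, 0) = 0, max(10.75, 0) = 10.75, max(40, 0) = 40
Node u (S = 93.75): continuation = e^(−0.09)·[0.7603·0.0000 + 0.2397·10.7500] = 2.3553; exercise value = 0.0000 ≤ continuation, so V_u = 2.3553
Node d (S = 45): continuation = e^(−0.09)·[0.7603·10.7500 + 0.2397·40.0000] = 16.2334; exercise value = 22.0000 > continuation, so V_d = 22.0000 (exercise)
Node 0 (S = 75): continuation = e^(−0.09)·[0.7603·2.3553 + 0.2397·22.0000] = 6.4567; exercise value = 0.0000 ≤ continuation, so V_0 = 6.4567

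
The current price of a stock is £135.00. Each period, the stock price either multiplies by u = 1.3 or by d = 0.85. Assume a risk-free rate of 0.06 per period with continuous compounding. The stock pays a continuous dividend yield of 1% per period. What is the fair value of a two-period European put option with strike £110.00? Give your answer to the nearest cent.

£3.38

Per-period risk-free factor R = e^0.06 = 1.0618; dividend-adjusted growth = e^(0.06−0.01) = 1.0513.
Risk-neutral probability p = (1.0513 − 0.85)/(1.3 − 0.85) = 0.2013/0.4500 = 0.4473
Terminal stock prices: S_uu = 228.2, S_ud = 149.2, S_dd = 97.54
Terminal payoffs (K − S): max(-118.2, 0) = 0, max(-39.17, 0) = 0, max(12.46, 0) = 12.46
Node u (S = 175.5): V_u = e^(−0.06)·[0.4473·0.0000 + 0.5527·0.0000] = 0.0000
Node d (S = 114.8): V_d = e^(−0.06)·[0.4473·0.0000 + 0.5527·12.4625] = 6.4873
Node 0 (S = 135): V_0 = e^(−0.06)·[0.4473·0.0000 + 0.5527·6.4873] = 3.3769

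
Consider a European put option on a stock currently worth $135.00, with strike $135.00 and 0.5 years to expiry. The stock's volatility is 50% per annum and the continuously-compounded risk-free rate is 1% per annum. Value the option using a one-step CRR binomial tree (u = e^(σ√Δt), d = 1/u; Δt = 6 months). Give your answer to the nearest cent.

CRR parameters: u = e^(σ√Δt) = e^(0.5·√0.5) = 1.4241, d = 1/u = 0.7022
Per-period rate: rΔt = 0.01·0.5 = 0.005, so R = e^0.005 = 1.0050
Risk-neutral probability p = (e^0.005 − 0.7022)/(1.4241 − 0.7022) = 0.3028/0.7219 = 0.4195
Terminal stock prices: S_u = 192.3, S_d = 94.8
Terminal payoffs (K − S): max(-57.26, 0) = 0, max(40.2, 0) = 40.2
Node 0 (S = 135): V_0 = e^(−0.005)·[0.4195·0.0000 + 0.5805·40.2046] = 23.2238

$23.22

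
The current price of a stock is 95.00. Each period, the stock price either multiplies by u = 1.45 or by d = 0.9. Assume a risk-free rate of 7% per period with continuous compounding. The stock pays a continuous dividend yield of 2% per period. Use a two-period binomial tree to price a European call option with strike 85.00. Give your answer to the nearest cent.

21.06

Per-period risk-free factor R = e^0.07 = 1.0725; dividend-adjusted growth = e^(0.07−0.02) = 1.0513.
Risk-neutral probability p = (1.0513 − 0.9)/(1.45 − 0.9) = 0.1513/0.5500 = 0.2750
Terminal stock prices: S_uu = 199.7, S_ud = 124, S_dd = 76.95
Terminal payoffs (S − K): max(114.7, 0) = 114.7, max(38.98, 0) = 38.98, max(-8.05, 0) = 0
Node u (S = 137.8): V_u = e^(−0.07)·[0.2750·114.7375 + 0.7250·38.9750] = 55.7689
Node d (S = 85.5): V_d = e^(−0.07)·[0.2750·38.9750 + 0.7250·0.0000] = 9.9949
Node 0 (S = 95): V_0 = e^(−0.07)·[0.2750·55.7689 + 0.7250·9.9949] = 21.0577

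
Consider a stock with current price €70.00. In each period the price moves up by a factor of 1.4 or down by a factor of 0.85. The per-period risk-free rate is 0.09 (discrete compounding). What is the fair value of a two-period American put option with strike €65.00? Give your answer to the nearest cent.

Risk-neutral probability p = (1 + 0.09 − 0.85)/(1.4 − 0.85) = 0.2400/0.5500 = 0.4364
Terminal stock prices: S_uu = 137.2, S_ud = 83.3, S_dd = 50.57
Terminal payoffs (K − S): max(-72.2, 0) = 0, max(-18.3, 0) = 0, max(14.43, 0) = 14.43
Node u (S = 98): continuation = 1/1.09·[0.4364·0.0000 + 0.5636·0.0000] = 0.0000; exercise value = 0.0000 ≤ continuation, so V_u = 0.0000
Node d (S = 59.5): continuation = 1/1.09·[0.4364·0.0000 + 0.5636·14.4250] = 7.4591; exercise value = 5.5000 ≤ continuation, so V_d = 7.4591
Node 0 (S = 70): continuation = 1/1.09·[0.4364·0.0000 + 0.5636·7.4591] = 3.8571; exercise value = 0.0000 ≤ continuation, so V_0 = 3.8571

€3.86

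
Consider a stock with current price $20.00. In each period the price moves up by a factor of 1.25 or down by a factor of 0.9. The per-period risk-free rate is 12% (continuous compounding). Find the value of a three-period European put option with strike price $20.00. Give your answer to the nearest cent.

$0.16

Risk-neutral probability p = (e^0.12 − 0.9)/(1.25 − 0.9) = 0.2275/0.3500 = 0.6500
Terminal stock prices: S_uuu = 39.06, S_uud = 28.12, S_udd = 20.25, S_ddd = 14.58
Terminal payoffs (K − S): max(-19.06, 0) = 0, max(-8.125, 0) = 0, max(-0.25, 0) = 0, max(5.42, 0) = 5.42
Node uu (S = 31.25): V_uu = e^(−0.12)·[0.6500·0.0000 + 0.3500·0.0000] = 0.0000
Node ud (S = 22.5): V_ud = e^(−0.12)·[0.6500·0.0000 + 0.3500·0.0000] = 0.0000
Node dd (S = 16.2): V_dd = e^(−0.12)·[0.6500·0.0000 + 0.3500·5.4200] = 1.6825
Node u (S = 25): V_u = e^(−0.12)·[0.6500·0.0000 + 0.3500·0.0000] = 0.0000
Node d (S = 18): V_d = e^(−0.12)·[0.6500·0.0000 + 0.3500·1.6825] = 0.5223
Node 0 (S = 20): V_0 = e^(−0.12)·[0.6500·0.0000 + 0.3500·0.5223] = 0.1621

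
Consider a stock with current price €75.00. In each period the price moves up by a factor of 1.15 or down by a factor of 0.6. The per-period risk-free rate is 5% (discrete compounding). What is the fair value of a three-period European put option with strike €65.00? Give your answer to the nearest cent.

Risk-neutral probability p = (1 + 0.05 − 0.6)/(1.15 − 0.6) = 0.4500/0.5500 = 0.8182
Terminal stock prices: S_uuu = 114.1, S_uud = 59.51, S_udd = 31.05, S_ddd = 16.2
Terminal payoffs (K − S): max(-49.07, 0) = 0, max(5.488, 0) = 5.488, max(33.95, 0) = 33.95, max(48.8, 0) = 48.8
Node uu (S = 99.19): V_uu = 1/1.05·[0.8182·0.0000 + 0.1818·5.4875] = 0.9502
Node ud (S = 51.75): V_ud = 1/1.05·[0.8182·5.4875 + 0.1818·33.9500] = 10.1548
Node dd (S = 27): V_dd = 1/1.05·[0.8182·33.9500 + 0.1818·48.8000] = 34.9048
Node u (S = 86.25): V_u = 1/1.05·[0.8182·0.9502 + 0.1818·10.1548] = 2.4988
Node d (S = 45): V_d = 1/1.05·[0.8182·10.1548 + 0.1818·34.9048] = 13.9569
Node 0 (S = 75): V_0 = 1/1.05·[0.8182·2.4988 + 0.1818·13.9569] = 4.3639

€4.36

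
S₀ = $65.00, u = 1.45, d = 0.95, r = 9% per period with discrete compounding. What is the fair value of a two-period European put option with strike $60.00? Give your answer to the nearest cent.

$0.58

Risk-neutral probability p = (1 + 0.09 − 0.95)/(1.45 − 0.95) = 0.1400/0.5000 = 0.2800
Terminal stock prices: S_uu = 136.7, S_ud = 89.54, S_dd = 58.66
Terminal payoffs (K − S): max(-76.66, 0) = 0, max(-29.54, 0) = 0, max(1.337, 0) = 1.337
Node u (S = 94.25): V_u = 1/1.09·[0.2800·0.0000 + 0.7200·0.0000] = 0.0000
Node d (S = 61.75): V_d = 1/1.09·[0.2800·0.0000 + 0.7200·1.3375] = 0.8835
Node 0 (S = 65): V_0 = 1/1.09·[0.2800·0.0000 + 0.7200·0.8835] = 0.5836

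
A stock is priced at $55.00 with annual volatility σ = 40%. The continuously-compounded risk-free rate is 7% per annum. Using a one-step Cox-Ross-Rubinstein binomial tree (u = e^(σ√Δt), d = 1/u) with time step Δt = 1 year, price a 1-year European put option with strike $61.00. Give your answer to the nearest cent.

$11.49

CRR parameters: u = e^(σ√Δt) = e^(0.4·√1) = 1.4918, d = 1/u = 0.6703
Per-period rate: rΔt = 0.07·1 = 0.07, so R = e^0.07 = 1.0725
Risk-neutral probability p = (e^0.07 − 0.6703)/(1.4918 − 0.6703) = 0.4022/0.8215 = 0.4896
Terminal stock prices: S_u = 82.05, S_d = 36.87
Terminal payoffs (K − S): max(-21.05, 0) = 0, max(24.13, 0) = 24.13
Node 0 (S = 55): V_0 = e^(−0.07)·[0.4896·0.0000 + 0.5104·24.1324] = 11.4850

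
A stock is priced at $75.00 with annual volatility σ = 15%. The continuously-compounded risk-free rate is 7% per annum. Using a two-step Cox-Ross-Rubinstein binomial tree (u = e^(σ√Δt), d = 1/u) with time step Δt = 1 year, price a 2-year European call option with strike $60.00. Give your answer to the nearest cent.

$23.18

CRR parameters: u = e^(σ√Δt) = e^(0.15·√1) = 1.1618, d = 1/u = 0.8607
Per-period rate: rΔt = 0.07·1 = 0.07, so R = e^0.07 = 1.0725
Risk-neutral probability p = (e^0.07 − 0.8607)/(1.1618 − 0.8607) = 0.2118/0.3011 = 0.7034
Terminal stock prices: S_uu = 101.2, S_ud = 75, S_dd = 55.56
Terminal payoffs (S − K): max(41.24, 0) = 41.24, max(15, 0) = 15, max(-4.439, 0) = 0
Node u (S = 87.14): V_u = e^(−0.07)·[0.7034·41.2394 + 0.2966·15.0000] = 31.1939
Node d (S = 64.55): V_d = e^(−0.07)·[0.7034·15.0000 + 0.2966·0.0000] = 9.8371
Node 0 (S = 75): V_0 = e^(−0.07)·[0.7034·31.1939 + 0.2966·9.8371] = 23.1781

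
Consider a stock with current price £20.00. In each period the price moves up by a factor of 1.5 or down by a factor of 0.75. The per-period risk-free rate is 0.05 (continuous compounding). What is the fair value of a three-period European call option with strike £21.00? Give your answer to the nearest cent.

Risk-neutral probability p = (e^0.05 − 0.75)/(1.5 − 0.75) = 0.3013/0.7500 = 0.4017
Terminal stock prices: S_uuu = 67.5, S_uud = 33.75, S_udd = 16.88, S_ddd = 8.438
Terminal payoffs (S − K): max(46.5, 0) = 46.5, max(12.75, 0) = 12.75, max(-4.125, 0) = 0, max(-12.56, 0) = 0
Node uu (S = 45): V_uu = e^(−0.05)·[0.4017·46.5000 + 0.5983·12.7500] = 25.0242
Node ud (S = 22.5): V_ud = e^(−0.05)·[0.4017·12.7500 + 0.5983·0.0000] = 4.8718
Node dd (S = 11.25): V_dd = e^(−0.05)·[0.4017·0.0000 + 0.5983·0.0000] = 0.0000
Node u (S = 30): V_u = e^(−0.05)·[0.4017·25.0242 + 0.5983·4.8718] = 12.3345
Node d (S = 15): V_d = e^(−0.05)·[0.4017·4.8718 + 0.5983·0.0000] = 1.8615
Node 0 (S = 20): V_0 = e^(−0.05)·[0.4017·12.3345 + 0.5983·1.8615] = 5.7725

£5.77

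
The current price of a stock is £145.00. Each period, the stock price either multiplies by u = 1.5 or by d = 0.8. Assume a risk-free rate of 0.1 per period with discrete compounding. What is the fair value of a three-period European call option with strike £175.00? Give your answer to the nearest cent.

Risk-neutral probability p = (1 + 0.1 − 0.8)/(1.5 − 0.8) = 0.3000/0.7000 = 0.4286
Terminal stock prices: S_uuu = 489.4, S_uud = 261, S_udd = 139.2, S_ddd = 74.24
Terminal payoffs (S − K): max(314.4, 0) = 314.4, max(86, 0) = 86, max(-35.8, 0) = 0, max(-100.8, 0) = 0
Node uu (S = 326.2): V_uu = 1/1.1·[0.4286·314.3750 + 0.5714·86.0000] = 167.1591
Node ud (S = 174): V_ud = 1/1.1·[0.4286·86.0000 + 0.5714·0.0000] = 33.5065
Node dd (S = 92.8): V_dd = 1/1.1·[0.4286·0.0000 + 0.5714·0.0000] = 0.0000
Node u (S = 217.5): V_u = 1/1.1·[0.4286·167.1591 + 0.5714·33.5065] = 82.5329
Node d (S = 116): V_d = 1/1.1·[0.4286·33.5065 + 0.5714·0.0000] = 13.0545
Node 0 (S = 145): V_0 = 1/1.1·[0.4286·82.5329 + 0.5714·13.0545] = 38.9372

£38.94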